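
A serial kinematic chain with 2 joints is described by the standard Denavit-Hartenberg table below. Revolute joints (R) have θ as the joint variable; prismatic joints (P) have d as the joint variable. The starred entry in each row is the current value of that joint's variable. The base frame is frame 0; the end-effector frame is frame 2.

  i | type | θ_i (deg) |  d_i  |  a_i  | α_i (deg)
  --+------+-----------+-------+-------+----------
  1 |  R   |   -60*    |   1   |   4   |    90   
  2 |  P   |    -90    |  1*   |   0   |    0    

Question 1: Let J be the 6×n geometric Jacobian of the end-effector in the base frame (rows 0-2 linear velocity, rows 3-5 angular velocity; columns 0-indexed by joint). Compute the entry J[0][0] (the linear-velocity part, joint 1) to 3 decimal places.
axis z_0 = ẑ; lever o_n−o_0 = (1.1340,-3.9641,1.0000)
cross product → J_v[:, 0] = (3.9641,1.1340,-0.0000)
J_ω[:, 0] = z_0
entry J[0][0] = 3.9641

3.964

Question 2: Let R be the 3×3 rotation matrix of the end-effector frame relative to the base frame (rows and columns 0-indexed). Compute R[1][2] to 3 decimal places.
-0.500

End-effector z-axis (col 2 of R) = (-0.8660,-0.5000,0.0000)
R[1][2] = -0.5000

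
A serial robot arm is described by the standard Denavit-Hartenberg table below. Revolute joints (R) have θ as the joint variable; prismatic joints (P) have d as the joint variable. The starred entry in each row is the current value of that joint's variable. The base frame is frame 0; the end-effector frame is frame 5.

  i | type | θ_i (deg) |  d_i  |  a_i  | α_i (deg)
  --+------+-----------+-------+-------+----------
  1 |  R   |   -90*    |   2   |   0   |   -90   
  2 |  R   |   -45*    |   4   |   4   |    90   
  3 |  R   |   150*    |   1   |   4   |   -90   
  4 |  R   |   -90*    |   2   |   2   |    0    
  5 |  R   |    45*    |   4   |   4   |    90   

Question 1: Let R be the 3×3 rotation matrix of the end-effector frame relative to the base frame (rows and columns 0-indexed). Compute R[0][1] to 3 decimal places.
-0.866

End-effector y-axis (col 1 of R) = (-0.8660,0.3536,-0.3536)
R[0][1] = -0.8660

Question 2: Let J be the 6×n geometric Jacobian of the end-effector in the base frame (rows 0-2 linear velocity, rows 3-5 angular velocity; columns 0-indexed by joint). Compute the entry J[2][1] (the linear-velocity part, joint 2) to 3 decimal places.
7.596

axis z_1 = (1.0000,0.0000,0.0000); lever o_n−o_1 = (2.2181,7.5958,0.6469)
cross product → J_v[:, 1] = (-0.0000,-0.6469,7.5958)
J_ω[:, 1] = z_1
entry J[2][1] = 7.5958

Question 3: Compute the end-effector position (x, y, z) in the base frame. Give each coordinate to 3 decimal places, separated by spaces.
2.218 7.596 2.647

after link 1: o_1 = (0.0000, 0.0000, 2.0000)
after link 2: o_2 = (4.0000, -2.8284, 4.8284)
after link 3: o_3 = (6.0000, 0.3282, 3.0860)
after link 4: o_4 = (4.2679, 2.4495, 3.7932)
after link 5: o_5 = (2.2181, 7.5958, 2.6469)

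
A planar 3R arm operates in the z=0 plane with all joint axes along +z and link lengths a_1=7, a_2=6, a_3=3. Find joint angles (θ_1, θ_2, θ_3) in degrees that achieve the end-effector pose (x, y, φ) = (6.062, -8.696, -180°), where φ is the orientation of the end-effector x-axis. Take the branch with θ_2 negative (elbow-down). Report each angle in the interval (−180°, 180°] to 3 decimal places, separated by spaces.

wrist centre = target − a_3·(cos φ, sin φ) = (9.0620, -8.6960)
cos θ_2 = (157.7403−7²−6²)/(2·7·6) = 0.8660; θ_2 = -30.0080° (elbow-down)
β = atan2(-8.6960,9.0620) = -43.8193°; ψ = atan2(-3.0007,12.1957) = -13.8229°
θ_1 = β − ψ = -29.9964°
θ_3 = φ − θ_1 − θ_2 = -119.9956° (wrapped to (-180°,180°])

-29.996 -30.008 -119.996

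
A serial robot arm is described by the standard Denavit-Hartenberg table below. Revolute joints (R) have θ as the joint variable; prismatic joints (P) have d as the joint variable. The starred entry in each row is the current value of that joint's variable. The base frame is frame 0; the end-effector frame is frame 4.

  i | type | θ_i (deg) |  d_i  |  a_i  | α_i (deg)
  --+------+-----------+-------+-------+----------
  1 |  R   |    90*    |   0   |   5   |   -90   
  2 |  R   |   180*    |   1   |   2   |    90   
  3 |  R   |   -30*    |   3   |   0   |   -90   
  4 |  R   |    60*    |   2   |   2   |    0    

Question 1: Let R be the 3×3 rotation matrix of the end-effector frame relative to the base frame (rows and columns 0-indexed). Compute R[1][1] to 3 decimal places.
0.750

End-effector y-axis (col 1 of R) = (-0.4330,0.7500,0.5000)
R[1][1] = 0.7500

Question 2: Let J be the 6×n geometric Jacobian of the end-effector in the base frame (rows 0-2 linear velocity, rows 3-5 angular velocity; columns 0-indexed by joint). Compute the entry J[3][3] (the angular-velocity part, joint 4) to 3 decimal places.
-0.866

axis z_3 = (-0.8660,-0.5000,-0.0000); lever o_n−o_3 = (-1.2321,-1.8660,1.7321)
cross product → J_v[:, 3] = (-0.8660,1.5000,1.0000)
J_ω[:, 3] = z_3
entry J[3][3] = -0.8660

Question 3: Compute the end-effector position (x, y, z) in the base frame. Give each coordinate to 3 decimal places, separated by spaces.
-2.232 1.134 -1.268

after link 1: o_1 = (0.0000, 5.0000, 0.0000)
after link 2: o_2 = (-1.0000, 3.0000, -0.0000)
after link 3: o_3 = (-1.0000, 3.0000, -3.0000)
after link 4: o_4 = (-2.2321, 1.1340, -1.2679)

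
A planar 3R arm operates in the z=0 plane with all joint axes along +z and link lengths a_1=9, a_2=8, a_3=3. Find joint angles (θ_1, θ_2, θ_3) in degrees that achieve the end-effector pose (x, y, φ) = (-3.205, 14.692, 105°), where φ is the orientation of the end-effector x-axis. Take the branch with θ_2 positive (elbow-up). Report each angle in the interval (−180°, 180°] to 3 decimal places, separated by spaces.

wrist centre = target − a_3·(cos φ, sin φ) = (-2.4285, 11.7942)
cos θ_2 = (145.0015−9²−8²)/(2·9·8) = 0.0000; θ_2 = 89.9994° (elbow-up)
β = atan2(11.7942,-2.4285) = 101.6351°; ψ = atan2(8.0000,9.0001) = 41.6333°
θ_1 = β − ψ = 60.0019°
θ_3 = φ − θ_1 − θ_2 = -45.0013° (wrapped to (-180°,180°])

60.002 89.999 -45.001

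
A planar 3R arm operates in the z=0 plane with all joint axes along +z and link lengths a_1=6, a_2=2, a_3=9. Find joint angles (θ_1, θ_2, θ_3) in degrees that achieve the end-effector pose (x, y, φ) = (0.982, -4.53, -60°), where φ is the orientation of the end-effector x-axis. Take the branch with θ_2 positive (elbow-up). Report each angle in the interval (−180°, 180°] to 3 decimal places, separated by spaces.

wrist centre = target − a_3·(cos φ, sin φ) = (-3.5180, 3.2642)
cos θ_2 = (23.0315−6²−2²)/(2·6·2) = -0.7070; θ_2 = 134.9930° (elbow-up)
β = atan2(3.2642,-3.5180) = 137.1428°; ψ = atan2(1.4144,4.5860) = 17.1406°
θ_1 = β − ψ = 120.0022°
θ_3 = φ − θ_1 − θ_2 = 45.0048° (wrapped to (-180°,180°])

120.002 134.993 45.005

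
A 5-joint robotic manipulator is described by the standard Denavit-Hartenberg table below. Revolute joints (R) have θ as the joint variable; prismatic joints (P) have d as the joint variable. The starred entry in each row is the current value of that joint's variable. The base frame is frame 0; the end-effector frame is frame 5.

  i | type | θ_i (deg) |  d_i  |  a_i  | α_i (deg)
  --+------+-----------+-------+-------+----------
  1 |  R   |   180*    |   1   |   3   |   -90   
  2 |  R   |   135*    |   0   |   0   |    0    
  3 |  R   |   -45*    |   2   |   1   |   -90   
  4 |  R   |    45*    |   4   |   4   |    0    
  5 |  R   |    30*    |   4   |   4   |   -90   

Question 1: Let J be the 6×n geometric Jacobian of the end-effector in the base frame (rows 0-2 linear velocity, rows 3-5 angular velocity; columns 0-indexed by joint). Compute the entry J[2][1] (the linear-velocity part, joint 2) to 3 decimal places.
8.000

axis z_1 = (-0.0000,-1.0000,0.0000); lever o_n−o_1 = (8.0000,4.6921,-4.8637)
cross product → J_v[:, 1] = (4.8637,-0.0000,8.0000)
J_ω[:, 1] = z_1
entry J[2][1] = 8.0000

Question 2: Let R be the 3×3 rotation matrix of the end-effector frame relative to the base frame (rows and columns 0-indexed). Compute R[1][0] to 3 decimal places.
End-effector x-axis (col 0 of R) = (0.0000,0.9659,-0.2588)
R[1][0] = 0.9659

0.966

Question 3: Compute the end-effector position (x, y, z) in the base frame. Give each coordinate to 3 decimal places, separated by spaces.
after link 1: o_1 = (-3.0000, 0.0000, 1.0000)
after link 2: o_2 = (-3.0000, 0.0000, 1.0000)
after link 3: o_3 = (-3.0000, -2.0000, 0.0000)
after link 4: o_4 = (1.0000, 0.8284, -2.8284)
after link 5: o_5 = (5.0000, 4.6921, -3.8637)

5.000 4.692 -3.864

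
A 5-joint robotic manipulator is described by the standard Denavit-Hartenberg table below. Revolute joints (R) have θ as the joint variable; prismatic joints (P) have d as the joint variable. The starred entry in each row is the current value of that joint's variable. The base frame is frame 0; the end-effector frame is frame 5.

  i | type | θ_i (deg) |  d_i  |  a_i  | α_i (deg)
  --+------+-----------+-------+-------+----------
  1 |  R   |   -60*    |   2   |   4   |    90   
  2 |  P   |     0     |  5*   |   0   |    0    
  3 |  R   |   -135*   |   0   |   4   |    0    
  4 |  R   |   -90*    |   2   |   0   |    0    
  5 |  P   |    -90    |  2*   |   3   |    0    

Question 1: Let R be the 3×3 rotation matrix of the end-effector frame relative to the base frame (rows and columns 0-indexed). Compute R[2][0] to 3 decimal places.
0.707

End-effector x-axis (col 0 of R) = (0.3536,-0.6124,0.7071)
R[2][0] = 0.7071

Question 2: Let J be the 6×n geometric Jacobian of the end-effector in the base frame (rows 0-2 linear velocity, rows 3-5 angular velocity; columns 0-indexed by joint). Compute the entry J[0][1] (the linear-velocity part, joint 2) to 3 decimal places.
-0.866

prismatic axis z_1 = (-0.8660,-0.5000,0.0000)
J_v[:, 1] = z_1; J_ω[:, 1] = (0,0,0)
entry J[0][1] = -0.8660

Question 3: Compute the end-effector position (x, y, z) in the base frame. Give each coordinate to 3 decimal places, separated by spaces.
after link 1: o_1 = (2.0000, -3.4641, 2.0000)
after link 2: o_2 = (-2.3301, -5.9641, 2.0000)
after link 3: o_3 = (-3.7443, -3.5146, -0.8284)
after link 4: o_4 = (-5.4764, -4.5146, -0.8284)
after link 5: o_5 = (-6.1478, -7.3517, 1.2929)

-6.148 -7.352 1.293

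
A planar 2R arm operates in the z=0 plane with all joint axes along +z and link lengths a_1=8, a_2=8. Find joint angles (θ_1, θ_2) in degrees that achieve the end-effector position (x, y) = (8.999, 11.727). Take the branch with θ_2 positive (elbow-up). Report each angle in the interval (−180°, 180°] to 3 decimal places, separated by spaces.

29.997 45.003

cos θ_2 = (218.5045−8²−8²)/(2·8·8) = 0.7071; θ_2 = 45.0033° (elbow-up)
β = atan2(11.7270,8.9990) = 52.4983°; ψ = atan2(5.6572,13.6565) = 22.5016°
θ_1 = β − ψ = 29.9967°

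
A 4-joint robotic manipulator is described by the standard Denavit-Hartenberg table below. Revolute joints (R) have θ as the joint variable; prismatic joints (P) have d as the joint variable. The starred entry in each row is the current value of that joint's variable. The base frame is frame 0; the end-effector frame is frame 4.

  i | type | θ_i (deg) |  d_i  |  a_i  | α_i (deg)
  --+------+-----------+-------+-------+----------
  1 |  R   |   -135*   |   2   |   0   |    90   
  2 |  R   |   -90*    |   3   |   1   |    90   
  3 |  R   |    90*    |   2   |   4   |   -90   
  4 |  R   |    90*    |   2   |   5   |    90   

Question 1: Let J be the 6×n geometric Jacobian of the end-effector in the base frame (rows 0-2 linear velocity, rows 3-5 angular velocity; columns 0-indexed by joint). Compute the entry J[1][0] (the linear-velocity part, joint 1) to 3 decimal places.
-7.071

axis z_0 = ẑ; lever o_n−o_0 = (-7.0711,2.8284,3.0000)
cross product → J_v[:, 0] = (-2.8284,-7.0711,0.0000)
J_ω[:, 0] = z_0
entry J[1][0] = -7.0711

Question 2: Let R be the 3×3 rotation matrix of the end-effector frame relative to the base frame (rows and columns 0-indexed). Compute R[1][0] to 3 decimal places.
-0.707

End-effector x-axis (col 0 of R) = (-0.7071,-0.7071,0.0000)
R[1][0] = -0.7071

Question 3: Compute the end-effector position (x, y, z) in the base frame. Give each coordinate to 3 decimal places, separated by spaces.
-7.071 2.828 3.000

after link 1: o_1 = (0.0000, 0.0000, 2.0000)
after link 2: o_2 = (-2.1213, 2.1213, 1.0000)
after link 3: o_3 = (-3.5355, 6.3640, 1.0000)
after link 4: o_4 = (-7.0711, 2.8284, 3.0000)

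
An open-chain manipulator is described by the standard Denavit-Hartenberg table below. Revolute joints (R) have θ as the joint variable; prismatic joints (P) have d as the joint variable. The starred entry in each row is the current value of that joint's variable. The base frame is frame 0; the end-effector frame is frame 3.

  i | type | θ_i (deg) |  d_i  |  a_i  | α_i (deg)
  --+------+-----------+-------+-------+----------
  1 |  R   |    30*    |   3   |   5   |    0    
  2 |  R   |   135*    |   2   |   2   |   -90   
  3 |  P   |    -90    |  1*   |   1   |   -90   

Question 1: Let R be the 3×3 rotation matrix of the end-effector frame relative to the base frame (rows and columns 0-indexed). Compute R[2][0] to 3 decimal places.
End-effector x-axis (col 0 of R) = (-0.0000,0.0000,1.0000)
R[2][0] = 1.0000

1.000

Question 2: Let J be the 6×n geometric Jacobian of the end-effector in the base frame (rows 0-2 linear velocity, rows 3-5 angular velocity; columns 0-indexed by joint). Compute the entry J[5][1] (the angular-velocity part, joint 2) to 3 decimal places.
axis z_1 = (0.0000,0.0000,1.0000); lever o_n−o_1 = (-2.1907,-0.4483,3.0000)
cross product → J_v[:, 1] = (0.4483,-2.1907,0.0000)
J_ω[:, 1] = z_1
entry J[5][1] = 1.0000

1.000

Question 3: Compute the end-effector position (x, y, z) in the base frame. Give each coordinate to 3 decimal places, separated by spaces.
2.139 2.052 6.000

after link 1: o_1 = (4.3301, 2.5000, 3.0000)
after link 2: o_2 = (2.3983, 3.0176, 5.0000)
after link 3: o_3 = (2.1395, 2.0517, 6.0000)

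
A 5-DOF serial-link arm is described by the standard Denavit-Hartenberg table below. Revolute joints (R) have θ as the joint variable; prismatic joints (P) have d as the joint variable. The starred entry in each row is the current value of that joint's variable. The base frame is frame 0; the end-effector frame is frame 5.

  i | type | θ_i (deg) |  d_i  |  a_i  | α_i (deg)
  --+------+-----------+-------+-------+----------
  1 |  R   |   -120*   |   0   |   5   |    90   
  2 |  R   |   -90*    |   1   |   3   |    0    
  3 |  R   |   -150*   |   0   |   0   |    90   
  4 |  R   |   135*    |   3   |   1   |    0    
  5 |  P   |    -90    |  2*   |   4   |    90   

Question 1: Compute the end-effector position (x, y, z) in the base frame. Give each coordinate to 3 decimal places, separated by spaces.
after link 1: o_1 = (-2.5000, -4.3301, 0.0000)
after link 2: o_2 = (-3.3660, -3.8301, -3.0000)
after link 3: o_3 = (-3.3660, -3.8301, -3.0000)
after link 4: o_4 = (-5.4542, -6.0328, -2.1124)
after link 5: o_5 = (-8.0626, -4.8938, 1.3371)

-8.063 -4.894 1.337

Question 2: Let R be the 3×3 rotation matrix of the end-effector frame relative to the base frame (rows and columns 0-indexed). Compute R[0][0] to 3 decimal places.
-0.436

End-effector x-axis (col 0 of R) = (-0.4356,0.6597,0.6124)
R[0][0] = -0.4356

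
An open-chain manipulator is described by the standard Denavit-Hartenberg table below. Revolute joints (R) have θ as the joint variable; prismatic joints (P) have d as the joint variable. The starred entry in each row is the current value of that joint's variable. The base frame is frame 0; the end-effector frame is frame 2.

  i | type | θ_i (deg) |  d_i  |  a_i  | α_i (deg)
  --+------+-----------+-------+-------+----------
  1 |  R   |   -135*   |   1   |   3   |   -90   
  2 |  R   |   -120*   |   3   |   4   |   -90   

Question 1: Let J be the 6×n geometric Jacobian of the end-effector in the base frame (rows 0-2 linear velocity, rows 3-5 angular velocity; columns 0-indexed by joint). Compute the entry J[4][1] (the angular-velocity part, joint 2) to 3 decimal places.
-0.707

axis z_1 = (0.7071,-0.7071,0.0000); lever o_n−o_1 = (3.5355,-0.7071,3.4641)
cross product → J_v[:, 1] = (-2.4495,-2.4495,2.0000)
J_ω[:, 1] = z_1
entry J[4][1] = -0.7071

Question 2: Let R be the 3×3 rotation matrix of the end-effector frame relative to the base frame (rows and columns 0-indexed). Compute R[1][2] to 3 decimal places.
End-effector z-axis (col 2 of R) = (-0.6124,-0.6124,0.5000)
R[1][2] = -0.6124

-0.612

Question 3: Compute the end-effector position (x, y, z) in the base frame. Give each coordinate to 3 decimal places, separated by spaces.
after link 1: o_1 = (-2.1213, -2.1213, 1.0000)
after link 2: o_2 = (1.4142, -2.8284, 4.4641)

1.414 -2.828 4.464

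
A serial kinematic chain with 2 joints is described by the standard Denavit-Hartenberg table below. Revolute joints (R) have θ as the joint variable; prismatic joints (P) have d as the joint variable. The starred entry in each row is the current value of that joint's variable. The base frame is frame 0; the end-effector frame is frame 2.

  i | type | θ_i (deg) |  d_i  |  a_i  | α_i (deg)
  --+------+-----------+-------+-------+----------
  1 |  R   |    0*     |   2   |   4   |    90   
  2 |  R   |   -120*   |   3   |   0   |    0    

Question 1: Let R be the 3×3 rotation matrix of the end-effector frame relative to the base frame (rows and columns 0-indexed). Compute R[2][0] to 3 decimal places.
-0.866

End-effector x-axis (col 0 of R) = (-0.5000,-0.0000,-0.8660)
R[2][0] = -0.8660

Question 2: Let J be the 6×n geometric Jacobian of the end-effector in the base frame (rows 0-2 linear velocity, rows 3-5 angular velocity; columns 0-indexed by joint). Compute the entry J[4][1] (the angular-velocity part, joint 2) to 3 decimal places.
-1.000

axis z_1 = (0.0000,-1.0000,0.0000); lever o_n−o_1 = (0.0000,-3.0000,0.0000)
cross product → J_v[:, 1] = (0.0000,0.0000,0.0000)
J_ω[:, 1] = z_1
entry J[4][1] = -1.0000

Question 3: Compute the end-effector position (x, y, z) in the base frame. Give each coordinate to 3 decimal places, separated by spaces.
4.000 -3.000 2.000

after link 1: o_1 = (4.0000, 0.0000, 2.0000)
after link 2: o_2 = (4.0000, -3.0000, 2.0000)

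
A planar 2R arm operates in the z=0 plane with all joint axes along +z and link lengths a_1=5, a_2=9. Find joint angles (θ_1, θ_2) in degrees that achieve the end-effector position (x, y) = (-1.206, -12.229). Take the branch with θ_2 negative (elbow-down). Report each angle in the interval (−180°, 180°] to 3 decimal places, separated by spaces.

cos θ_2 = (151.0029−5²−9²)/(2·5·9) = 0.5000; θ_2 = -59.9979° (elbow-down)
β = atan2(-12.2290,-1.2060) = -95.6322°; ψ = atan2(-7.7941,9.5003) = -39.3655°
θ_1 = β − ψ = -56.2666°

-56.267 -59.998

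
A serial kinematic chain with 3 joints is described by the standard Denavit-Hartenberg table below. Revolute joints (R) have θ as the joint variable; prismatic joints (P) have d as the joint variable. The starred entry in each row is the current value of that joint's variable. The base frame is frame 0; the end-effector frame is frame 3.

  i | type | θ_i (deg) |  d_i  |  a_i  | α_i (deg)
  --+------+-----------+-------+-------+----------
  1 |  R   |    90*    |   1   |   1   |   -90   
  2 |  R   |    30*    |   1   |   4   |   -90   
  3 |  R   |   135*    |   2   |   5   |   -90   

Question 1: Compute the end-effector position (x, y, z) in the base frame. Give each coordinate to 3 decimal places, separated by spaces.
2.536 0.402 -0.964

after link 1: o_1 = (0.0000, 1.0000, 1.0000)
after link 2: o_2 = (-1.0000, 4.4641, -1.0000)
after link 3: o_3 = (2.5355, 0.4022, -0.9643)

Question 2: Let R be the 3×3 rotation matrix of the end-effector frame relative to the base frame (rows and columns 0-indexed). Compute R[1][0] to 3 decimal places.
-0.612

End-effector x-axis (col 0 of R) = (0.7071,-0.6124,0.3536)
R[1][0] = -0.6124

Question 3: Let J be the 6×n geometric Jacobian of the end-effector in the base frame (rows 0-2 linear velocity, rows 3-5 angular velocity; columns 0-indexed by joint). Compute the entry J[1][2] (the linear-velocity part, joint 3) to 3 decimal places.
-3.062

axis z_2 = (-0.0000,-0.5000,-0.8660); lever o_n−o_2 = (3.5355,-4.0619,0.0357)
cross product → J_v[:, 2] = (-3.5355,-3.0619,1.7678)
J_ω[:, 2] = z_2
entry J[1][2] = -3.0619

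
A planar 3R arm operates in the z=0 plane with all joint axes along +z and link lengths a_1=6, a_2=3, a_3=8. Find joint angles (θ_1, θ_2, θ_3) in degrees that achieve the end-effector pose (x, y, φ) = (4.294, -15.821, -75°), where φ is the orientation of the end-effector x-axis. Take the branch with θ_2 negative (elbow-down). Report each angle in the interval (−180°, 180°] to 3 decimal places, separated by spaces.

-59.996 -45.013 30.009

wrist centre = target − a_3·(cos φ, sin φ) = (2.2234, -8.0936)
cos θ_2 = (70.4500−6²−3²)/(2·6·3) = 0.7069; θ_2 = -45.0132° (elbow-down)
β = atan2(-8.0936,2.2234) = -74.6388°; ψ = atan2(-2.1218,8.1208) = -14.6429°
θ_1 = β − ψ = -59.9959°
θ_3 = φ − θ_1 − θ_2 = 30.0092° (wrapped to (-180°,180°])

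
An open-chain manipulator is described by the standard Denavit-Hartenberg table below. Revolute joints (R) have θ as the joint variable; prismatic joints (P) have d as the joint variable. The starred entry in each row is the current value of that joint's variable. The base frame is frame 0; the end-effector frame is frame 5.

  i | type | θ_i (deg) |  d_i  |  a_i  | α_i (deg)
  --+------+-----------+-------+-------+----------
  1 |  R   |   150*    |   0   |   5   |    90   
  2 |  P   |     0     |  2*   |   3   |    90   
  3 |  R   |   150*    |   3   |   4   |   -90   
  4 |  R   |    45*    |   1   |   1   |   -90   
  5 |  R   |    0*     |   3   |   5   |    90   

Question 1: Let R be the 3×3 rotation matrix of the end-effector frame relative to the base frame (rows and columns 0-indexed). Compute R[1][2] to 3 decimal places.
End-effector z-axis (col 2 of R) = (0.0000,-1.0000,-0.0000)
R[1][2] = -1.0000

-1.000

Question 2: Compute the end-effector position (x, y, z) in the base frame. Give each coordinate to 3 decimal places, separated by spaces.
after link 1: o_1 = (-4.3301, 2.5000, 0.0000)
after link 2: o_2 = (-5.9282, 5.7321, 0.0000)
after link 3: o_3 = (-1.9282, 5.7321, -3.0000)
after link 4: o_4 = (-1.2211, 4.7321, -2.2929)
after link 5: o_5 = (0.1931, 4.7321, 3.3640)

0.193 4.732 3.364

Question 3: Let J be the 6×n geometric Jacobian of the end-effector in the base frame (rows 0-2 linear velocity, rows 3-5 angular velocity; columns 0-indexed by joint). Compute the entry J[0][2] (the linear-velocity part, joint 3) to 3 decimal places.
-1.000

axis z_2 = (0.0000,0.0000,-1.0000); lever o_n−o_2 = (6.1213,-1.0000,3.3640)
cross product → J_v[:, 2] = (-1.0000,-6.1213,-0.0000)
J_ω[:, 2] = z_2
entry J[0][2] = -1.0000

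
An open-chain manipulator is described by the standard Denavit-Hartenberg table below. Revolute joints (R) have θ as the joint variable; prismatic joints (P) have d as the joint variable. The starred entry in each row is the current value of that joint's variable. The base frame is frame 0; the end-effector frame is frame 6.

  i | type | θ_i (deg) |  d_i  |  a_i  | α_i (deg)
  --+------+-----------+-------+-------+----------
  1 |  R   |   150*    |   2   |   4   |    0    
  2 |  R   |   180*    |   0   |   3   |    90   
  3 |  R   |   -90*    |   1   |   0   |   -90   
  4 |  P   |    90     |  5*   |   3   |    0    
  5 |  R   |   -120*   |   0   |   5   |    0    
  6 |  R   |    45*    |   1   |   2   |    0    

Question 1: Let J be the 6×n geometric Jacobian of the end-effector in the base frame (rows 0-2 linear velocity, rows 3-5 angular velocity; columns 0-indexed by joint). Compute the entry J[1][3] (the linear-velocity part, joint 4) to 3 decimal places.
prismatic axis z_3 = (0.8660,-0.5000,0.0000)
J_v[:, 3] = z_3; J_ω[:, 3] = (0,0,0)
entry J[1][3] = -0.5000

-0.500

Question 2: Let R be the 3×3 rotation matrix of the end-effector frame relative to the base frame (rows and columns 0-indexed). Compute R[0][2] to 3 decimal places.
End-effector z-axis (col 2 of R) = (0.8660,-0.5000,0.0000)
R[0][2] = 0.8660

0.866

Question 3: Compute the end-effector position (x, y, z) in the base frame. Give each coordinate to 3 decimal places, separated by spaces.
after link 1: o_1 = (-3.4641, 2.0000, 2.0000)
after link 2: o_2 = (-0.8660, 0.5000, 2.0000)
after link 3: o_3 = (-1.3660, -0.3660, 2.0000)
after link 4: o_4 = (4.4641, -0.2679, 2.0000)
after link 5: o_5 = (3.2141, -2.4330, -2.3301)
after link 6: o_6 = (4.3389, -2.4847, -4.2620)

4.339 -2.485 -4.262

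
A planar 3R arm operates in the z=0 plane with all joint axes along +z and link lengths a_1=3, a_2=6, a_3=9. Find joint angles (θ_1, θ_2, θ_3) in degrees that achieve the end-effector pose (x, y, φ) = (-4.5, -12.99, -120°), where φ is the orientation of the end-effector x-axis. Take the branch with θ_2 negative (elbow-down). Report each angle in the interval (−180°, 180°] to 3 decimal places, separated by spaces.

wrist centre = target − a_3·(cos φ, sin φ) = (-0.0000, -5.1958)
cos θ_2 = (26.9960−3²−6²)/(2·3·6) = -0.5001; θ_2 = -120.0073° (elbow-down)
β = atan2(-5.1958,-0.0000) = -90.0000°; ψ = atan2(-5.1958,-0.0007) = -90.0073°
θ_1 = β − ψ = 0.0073°
θ_3 = φ − θ_1 − θ_2 = -0.0000° (wrapped to (-180°,180°])

0.007 -120.007 -0.000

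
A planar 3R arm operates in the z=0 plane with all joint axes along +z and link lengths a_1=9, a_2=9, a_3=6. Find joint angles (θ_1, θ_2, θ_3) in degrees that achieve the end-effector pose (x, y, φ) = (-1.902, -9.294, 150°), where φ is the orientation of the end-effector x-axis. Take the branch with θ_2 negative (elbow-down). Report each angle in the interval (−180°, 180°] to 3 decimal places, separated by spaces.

wrist centre = target − a_3·(cos φ, sin φ) = (3.2942, -12.2940)
cos θ_2 = (161.9939−9²−9²)/(2·9·9) = -0.0000; θ_2 = -90.0022° (elbow-down)
β = atan2(-12.2940,3.2942) = -75.0001°; ψ = atan2(-9.0000,8.9997) = -45.0011°
θ_1 = β − ψ = -29.9990°
θ_3 = φ − θ_1 − θ_2 = -89.9989° (wrapped to (-180°,180°])

-29.999 -90.002 -89.999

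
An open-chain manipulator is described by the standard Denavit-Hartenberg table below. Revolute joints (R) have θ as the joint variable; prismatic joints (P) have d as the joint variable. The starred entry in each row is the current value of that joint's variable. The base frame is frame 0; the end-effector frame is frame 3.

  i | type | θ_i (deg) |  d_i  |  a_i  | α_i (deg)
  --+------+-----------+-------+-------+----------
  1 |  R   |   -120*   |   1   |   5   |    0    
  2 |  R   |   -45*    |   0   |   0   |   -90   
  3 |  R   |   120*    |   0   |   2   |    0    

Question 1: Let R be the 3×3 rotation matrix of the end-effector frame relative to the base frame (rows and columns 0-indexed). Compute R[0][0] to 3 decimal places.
0.483

End-effector x-axis (col 0 of R) = (0.4830,0.1294,-0.8660)
R[0][0] = 0.4830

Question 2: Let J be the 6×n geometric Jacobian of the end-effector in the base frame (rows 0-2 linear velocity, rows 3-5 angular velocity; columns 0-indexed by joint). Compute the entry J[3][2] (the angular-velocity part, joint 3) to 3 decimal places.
0.259

axis z_2 = (0.2588,-0.9659,0.0000); lever o_n−o_2 = (0.9659,0.2588,-1.7321)
cross product → J_v[:, 2] = (1.6730,0.4483,1.0000)
J_ω[:, 2] = z_2
entry J[3][2] = 0.2588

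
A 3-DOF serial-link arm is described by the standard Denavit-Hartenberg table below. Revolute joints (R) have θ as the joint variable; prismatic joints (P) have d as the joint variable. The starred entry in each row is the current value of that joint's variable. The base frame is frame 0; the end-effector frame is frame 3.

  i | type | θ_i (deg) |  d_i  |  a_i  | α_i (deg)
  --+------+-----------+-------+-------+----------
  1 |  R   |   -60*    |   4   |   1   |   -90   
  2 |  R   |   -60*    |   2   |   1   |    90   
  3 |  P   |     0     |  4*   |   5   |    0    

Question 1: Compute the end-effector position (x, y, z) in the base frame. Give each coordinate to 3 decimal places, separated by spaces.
2.000 0.536 11.196

after link 1: o_1 = (0.5000, -0.8660, 4.0000)
after link 2: o_2 = (2.4821, -0.2990, 4.8660)
after link 3: o_3 = (2.0000, 0.5359, 11.1962)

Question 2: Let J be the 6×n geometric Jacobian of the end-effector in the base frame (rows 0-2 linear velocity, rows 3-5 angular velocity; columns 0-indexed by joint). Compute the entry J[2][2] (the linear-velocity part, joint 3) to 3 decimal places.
prismatic axis z_2 = (-0.4330,0.7500,0.5000)
J_v[:, 2] = z_2; J_ω[:, 2] = (0,0,0)
entry J[2][2] = 0.5000

0.500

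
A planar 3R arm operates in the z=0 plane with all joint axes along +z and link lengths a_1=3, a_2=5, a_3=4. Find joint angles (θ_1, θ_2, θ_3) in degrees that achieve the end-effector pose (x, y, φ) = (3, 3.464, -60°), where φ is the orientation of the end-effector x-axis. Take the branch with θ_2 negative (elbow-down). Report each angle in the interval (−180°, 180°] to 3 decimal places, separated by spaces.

wrist centre = target − a_3·(cos φ, sin φ) = (1.0000, 6.9281)
cos θ_2 = (48.9986−3²−5²)/(2·3·5) = 0.5000; θ_2 = -60.0031° (elbow-down)
β = atan2(6.9281,1.0000) = 81.7867°; ψ = atan2(-4.3303,5.4998) = -38.2153°
θ_1 = β − ψ = 120.0019°
θ_3 = φ − θ_1 − θ_2 = -119.9988° (wrapped to (-180°,180°])

120.002 -60.003 -119.999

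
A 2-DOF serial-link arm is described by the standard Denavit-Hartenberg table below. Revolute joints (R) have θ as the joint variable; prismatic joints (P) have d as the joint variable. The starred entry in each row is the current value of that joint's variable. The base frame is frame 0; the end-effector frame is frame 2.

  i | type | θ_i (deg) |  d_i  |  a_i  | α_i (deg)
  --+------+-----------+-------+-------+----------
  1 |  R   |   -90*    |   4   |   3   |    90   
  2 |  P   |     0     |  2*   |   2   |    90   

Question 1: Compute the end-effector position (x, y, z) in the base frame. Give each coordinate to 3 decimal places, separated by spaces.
-2.000 -5.000 4.000

after link 1: o_1 = (0.0000, -3.0000, 4.0000)
after link 2: o_2 = (-2.0000, -5.0000, 4.0000)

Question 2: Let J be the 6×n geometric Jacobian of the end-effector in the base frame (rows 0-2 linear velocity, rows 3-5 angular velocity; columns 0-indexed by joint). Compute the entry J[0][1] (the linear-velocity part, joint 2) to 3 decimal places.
prismatic axis z_1 = (-1.0000,-0.0000,0.0000)
J_v[:, 1] = z_1; J_ω[:, 1] = (0,0,0)
entry J[0][1] = -1.0000

-1.000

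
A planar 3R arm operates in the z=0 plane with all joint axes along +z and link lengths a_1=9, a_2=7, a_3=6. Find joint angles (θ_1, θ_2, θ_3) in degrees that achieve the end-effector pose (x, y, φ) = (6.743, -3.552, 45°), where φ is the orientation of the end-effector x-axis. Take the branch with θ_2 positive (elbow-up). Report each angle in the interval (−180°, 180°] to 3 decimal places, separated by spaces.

-119.997 119.996 45.002

wrist centre = target − a_3·(cos φ, sin φ) = (2.5004, -7.7946)
cos θ_2 = (67.0082−9²−7²)/(2·9·7) = -0.4999; θ_2 = 119.9957° (elbow-up)
β = atan2(-7.7946,2.5004) = -72.2148°; ψ = atan2(6.0624,5.5005) = 47.7825°
θ_1 = β − ψ = -119.9974°
θ_3 = φ − θ_1 − θ_2 = 45.0017° (wrapped to (-180°,180°])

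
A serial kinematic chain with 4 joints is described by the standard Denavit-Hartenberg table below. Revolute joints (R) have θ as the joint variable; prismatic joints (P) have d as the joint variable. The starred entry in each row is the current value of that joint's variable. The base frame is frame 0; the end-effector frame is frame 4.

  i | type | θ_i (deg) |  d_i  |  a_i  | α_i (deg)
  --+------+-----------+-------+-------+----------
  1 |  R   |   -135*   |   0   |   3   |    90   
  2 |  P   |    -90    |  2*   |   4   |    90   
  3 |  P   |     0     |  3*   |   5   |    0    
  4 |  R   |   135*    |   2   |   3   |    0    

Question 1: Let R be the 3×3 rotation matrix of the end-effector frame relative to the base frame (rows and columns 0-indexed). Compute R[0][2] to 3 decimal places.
0.707

End-effector z-axis (col 2 of R) = (0.7071,0.7071,-0.0000)
R[0][2] = 0.7071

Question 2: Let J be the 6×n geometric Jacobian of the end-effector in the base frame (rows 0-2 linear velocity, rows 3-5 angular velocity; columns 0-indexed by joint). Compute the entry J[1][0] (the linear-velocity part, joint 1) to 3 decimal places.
axis z_0 = ẑ; lever o_n−o_0 = (-1.5000,4.3284,-6.8787)
cross product → J_v[:, 0] = (-4.3284,-1.5000,0.0000)
J_ω[:, 0] = z_0
entry J[1][0] = -1.5000

-1.500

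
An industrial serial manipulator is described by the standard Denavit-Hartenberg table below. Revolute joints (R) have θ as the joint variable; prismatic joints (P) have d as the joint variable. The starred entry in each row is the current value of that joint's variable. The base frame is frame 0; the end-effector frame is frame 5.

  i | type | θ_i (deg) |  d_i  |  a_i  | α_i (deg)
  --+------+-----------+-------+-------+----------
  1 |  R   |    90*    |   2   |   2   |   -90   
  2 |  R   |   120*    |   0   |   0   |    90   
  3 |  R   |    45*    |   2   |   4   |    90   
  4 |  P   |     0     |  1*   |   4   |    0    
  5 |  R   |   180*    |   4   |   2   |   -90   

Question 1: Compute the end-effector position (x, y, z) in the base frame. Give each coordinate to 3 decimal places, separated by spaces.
after link 1: o_1 = (0.0000, 2.0000, 2.0000)
after link 2: o_2 = (0.0000, 2.0000, 2.0000)
after link 3: o_3 = (-2.8284, 2.3178, -1.4495)
after link 4: o_4 = (-4.9497, 0.5501, -4.5114)
after link 5: o_5 = (-0.7071, -0.1570, -5.7361)

-0.707 -0.157 -5.736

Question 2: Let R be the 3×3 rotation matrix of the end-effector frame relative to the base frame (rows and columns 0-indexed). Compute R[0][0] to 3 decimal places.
End-effector x-axis (col 0 of R) = (0.7071,0.3536,0.6124)
R[0][0] = 0.7071

0.707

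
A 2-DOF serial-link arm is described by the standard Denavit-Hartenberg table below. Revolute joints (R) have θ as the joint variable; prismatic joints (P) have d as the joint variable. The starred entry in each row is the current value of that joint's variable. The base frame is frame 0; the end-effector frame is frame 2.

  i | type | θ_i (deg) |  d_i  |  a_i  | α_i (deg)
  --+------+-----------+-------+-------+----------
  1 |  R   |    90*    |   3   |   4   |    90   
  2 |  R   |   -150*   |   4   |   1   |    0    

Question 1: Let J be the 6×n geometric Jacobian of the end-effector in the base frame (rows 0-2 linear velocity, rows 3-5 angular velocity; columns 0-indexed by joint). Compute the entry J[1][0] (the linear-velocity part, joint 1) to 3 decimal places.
4.000

axis z_0 = ẑ; lever o_n−o_0 = (4.0000,3.1340,2.5000)
cross product → J_v[:, 0] = (-3.1340,4.0000,0.0000)
J_ω[:, 0] = z_0
entry J[1][0] = 4.0000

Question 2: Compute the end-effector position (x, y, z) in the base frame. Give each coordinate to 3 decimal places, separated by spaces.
after link 1: o_1 = (0.0000, 4.0000, 3.0000)
after link 2: o_2 = (4.0000, 3.1340, 2.5000)

4.000 3.134 2.500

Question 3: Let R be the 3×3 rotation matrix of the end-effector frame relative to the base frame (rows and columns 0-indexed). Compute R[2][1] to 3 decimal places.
-0.866

End-effector y-axis (col 1 of R) = (0.0000,0.5000,-0.8660)
R[2][1] = -0.8660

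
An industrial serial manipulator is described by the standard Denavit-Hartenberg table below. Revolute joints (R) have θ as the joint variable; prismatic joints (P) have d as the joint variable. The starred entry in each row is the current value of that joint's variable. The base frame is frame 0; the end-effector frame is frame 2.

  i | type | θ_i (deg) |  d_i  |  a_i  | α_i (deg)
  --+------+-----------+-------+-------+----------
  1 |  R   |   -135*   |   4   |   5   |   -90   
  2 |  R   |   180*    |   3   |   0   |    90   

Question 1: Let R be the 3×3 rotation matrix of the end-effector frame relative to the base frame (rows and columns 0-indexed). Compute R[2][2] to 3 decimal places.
End-effector z-axis (col 2 of R) = (0.0000,-0.0000,-1.0000)
R[2][2] = -1.0000

-1.000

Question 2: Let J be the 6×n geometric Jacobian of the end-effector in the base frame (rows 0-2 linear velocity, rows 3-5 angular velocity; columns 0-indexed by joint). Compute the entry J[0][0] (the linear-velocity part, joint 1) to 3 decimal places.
axis z_0 = ẑ; lever o_n−o_0 = (-1.4142,-5.6569,4.0000)
cross product → J_v[:, 0] = (5.6569,-1.4142,0.0000)
J_ω[:, 0] = z_0
entry J[0][0] = 5.6569

5.657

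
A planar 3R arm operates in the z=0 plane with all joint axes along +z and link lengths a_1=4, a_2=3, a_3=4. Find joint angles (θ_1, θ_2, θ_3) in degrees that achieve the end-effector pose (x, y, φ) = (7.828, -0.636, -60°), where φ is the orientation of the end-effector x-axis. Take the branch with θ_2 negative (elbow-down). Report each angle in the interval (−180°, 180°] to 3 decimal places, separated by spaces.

wrist centre = target − a_3·(cos φ, sin φ) = (5.8280, 2.8281)
cos θ_2 = (41.9637−4²−3²)/(2·4·3) = 0.7068; θ_2 = -45.0230° (elbow-down)
β = atan2(2.8281,5.8280) = 25.8855°; ψ = atan2(-2.1222,6.1205) = -19.1232°
θ_1 = β − ψ = 45.0086°
θ_3 = φ − θ_1 − θ_2 = -59.9856° (wrapped to (-180°,180°])

45.009 -45.023 -59.986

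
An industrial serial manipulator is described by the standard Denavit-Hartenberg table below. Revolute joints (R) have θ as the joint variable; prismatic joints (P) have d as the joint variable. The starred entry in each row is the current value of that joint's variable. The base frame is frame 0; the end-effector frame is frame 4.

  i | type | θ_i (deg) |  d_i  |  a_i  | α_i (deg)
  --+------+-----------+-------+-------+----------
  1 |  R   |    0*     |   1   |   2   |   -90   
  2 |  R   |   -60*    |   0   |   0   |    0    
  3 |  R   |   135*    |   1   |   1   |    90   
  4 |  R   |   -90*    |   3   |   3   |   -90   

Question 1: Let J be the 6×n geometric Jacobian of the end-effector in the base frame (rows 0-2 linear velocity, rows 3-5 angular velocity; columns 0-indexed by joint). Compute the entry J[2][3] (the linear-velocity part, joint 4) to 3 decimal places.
-2.898

axis z_3 = (0.9659,0.0000,0.2588); lever o_n−o_3 = (2.8978,-3.0000,0.7765)
cross product → J_v[:, 3] = (0.7765,0.0000,-2.8978)
J_ω[:, 3] = z_3
entry J[2][3] = -2.8978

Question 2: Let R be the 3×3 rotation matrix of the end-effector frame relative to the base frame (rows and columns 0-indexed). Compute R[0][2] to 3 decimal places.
End-effector z-axis (col 2 of R) = (0.2588,0.0000,-0.9659)
R[0][2] = 0.2588

0.259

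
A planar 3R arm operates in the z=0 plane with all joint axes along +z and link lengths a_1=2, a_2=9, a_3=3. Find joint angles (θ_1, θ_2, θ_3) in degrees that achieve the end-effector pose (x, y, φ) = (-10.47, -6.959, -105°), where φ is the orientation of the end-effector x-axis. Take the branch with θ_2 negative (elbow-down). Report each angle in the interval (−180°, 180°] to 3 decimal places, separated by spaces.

wrist centre = target − a_3·(cos φ, sin φ) = (-9.6935, -4.0612)
cos θ_2 = (110.4583−2²−9²)/(2·2·9) = 0.7072; θ_2 = -44.9945° (elbow-down)
β = atan2(-4.0612,-9.6935) = -157.2682°; ψ = atan2(-6.3633,8.3646) = -37.2620°
θ_1 = β − ψ = -120.0061°
θ_3 = φ − θ_1 − θ_2 = 60.0006° (wrapped to (-180°,180°])

-120.006 -44.994 60.001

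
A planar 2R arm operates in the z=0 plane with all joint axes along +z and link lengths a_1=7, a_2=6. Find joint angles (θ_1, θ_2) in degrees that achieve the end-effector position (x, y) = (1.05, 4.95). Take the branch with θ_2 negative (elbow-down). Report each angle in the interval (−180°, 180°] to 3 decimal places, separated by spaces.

cos θ_2 = (25.6050−7²−6²)/(2·7·6) = -0.7071; θ_2 = -134.9981° (elbow-down)
β = atan2(4.9500,1.0500) = 78.0239°; ψ = atan2(-4.2428,2.7575) = -56.9791°
θ_1 = β − ψ = 135.0029°

135.003 -134.998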